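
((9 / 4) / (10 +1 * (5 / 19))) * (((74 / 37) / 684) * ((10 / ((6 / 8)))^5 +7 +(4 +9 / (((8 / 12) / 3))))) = 204825029 / 758160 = 270.16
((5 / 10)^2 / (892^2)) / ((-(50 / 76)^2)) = -361 / 497290000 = -0.00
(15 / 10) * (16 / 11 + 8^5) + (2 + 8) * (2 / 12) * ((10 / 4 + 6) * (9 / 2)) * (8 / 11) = 49200.55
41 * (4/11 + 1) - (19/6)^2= 18169/396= 45.88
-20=-20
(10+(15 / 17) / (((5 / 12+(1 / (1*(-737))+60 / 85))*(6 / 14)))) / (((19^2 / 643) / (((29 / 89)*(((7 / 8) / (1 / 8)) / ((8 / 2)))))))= 130217688335 / 10831906802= 12.02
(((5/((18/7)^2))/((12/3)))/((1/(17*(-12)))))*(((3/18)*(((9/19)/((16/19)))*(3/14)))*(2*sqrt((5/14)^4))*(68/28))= -36125/75264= -0.48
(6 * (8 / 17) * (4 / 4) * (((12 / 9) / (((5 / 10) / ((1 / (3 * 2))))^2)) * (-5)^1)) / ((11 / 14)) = -4480 / 1683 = -2.66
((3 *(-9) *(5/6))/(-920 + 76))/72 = 5/13504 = 0.00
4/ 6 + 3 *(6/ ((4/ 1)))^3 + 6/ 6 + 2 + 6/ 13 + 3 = 5383/ 312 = 17.25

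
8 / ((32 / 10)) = 5 / 2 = 2.50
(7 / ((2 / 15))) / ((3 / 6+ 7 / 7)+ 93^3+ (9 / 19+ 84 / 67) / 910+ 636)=0.00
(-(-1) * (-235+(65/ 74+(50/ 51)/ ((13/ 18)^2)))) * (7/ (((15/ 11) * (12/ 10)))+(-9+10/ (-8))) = 1179516875/ 850408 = 1387.00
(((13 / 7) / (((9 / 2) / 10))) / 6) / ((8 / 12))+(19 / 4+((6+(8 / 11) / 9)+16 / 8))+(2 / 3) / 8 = 13.95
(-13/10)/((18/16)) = -52/45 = -1.16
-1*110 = -110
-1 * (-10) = 10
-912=-912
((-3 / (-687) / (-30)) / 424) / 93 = -1 / 270897840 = -0.00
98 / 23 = 4.26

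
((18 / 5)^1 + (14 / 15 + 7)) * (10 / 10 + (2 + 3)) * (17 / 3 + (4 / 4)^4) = 1384 / 3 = 461.33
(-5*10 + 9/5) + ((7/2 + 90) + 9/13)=5979/130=45.99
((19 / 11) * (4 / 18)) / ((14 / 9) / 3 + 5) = 114 / 1639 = 0.07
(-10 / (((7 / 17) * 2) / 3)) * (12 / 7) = -3060 / 49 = -62.45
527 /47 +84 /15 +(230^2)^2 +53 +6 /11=7233890031876 /2585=2798410070.36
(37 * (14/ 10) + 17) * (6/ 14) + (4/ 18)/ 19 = 176542/ 5985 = 29.50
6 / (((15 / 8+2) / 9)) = 432 / 31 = 13.94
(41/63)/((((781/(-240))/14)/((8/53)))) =-52480/124179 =-0.42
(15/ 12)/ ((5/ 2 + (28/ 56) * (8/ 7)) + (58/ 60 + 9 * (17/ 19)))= 9975/ 96484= 0.10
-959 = -959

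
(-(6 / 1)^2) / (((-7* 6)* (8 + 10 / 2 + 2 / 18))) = 27 / 413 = 0.07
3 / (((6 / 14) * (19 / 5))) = 1.84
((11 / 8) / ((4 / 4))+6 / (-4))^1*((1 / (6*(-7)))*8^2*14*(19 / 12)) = 38 / 9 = 4.22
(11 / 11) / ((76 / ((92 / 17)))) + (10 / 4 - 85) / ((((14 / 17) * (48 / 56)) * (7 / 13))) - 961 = -1177.98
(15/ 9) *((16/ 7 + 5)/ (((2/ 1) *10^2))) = 17/ 280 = 0.06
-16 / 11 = -1.45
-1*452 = -452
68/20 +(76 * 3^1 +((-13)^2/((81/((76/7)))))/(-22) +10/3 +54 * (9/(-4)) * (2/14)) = 13493533/62370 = 216.35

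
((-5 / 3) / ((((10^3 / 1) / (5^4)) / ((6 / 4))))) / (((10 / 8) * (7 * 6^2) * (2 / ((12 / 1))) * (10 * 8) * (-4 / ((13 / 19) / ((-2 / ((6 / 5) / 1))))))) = -13 / 340480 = -0.00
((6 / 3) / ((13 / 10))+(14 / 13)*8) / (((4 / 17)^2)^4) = 230199995553 / 212992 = 1080791.75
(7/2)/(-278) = -7/556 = -0.01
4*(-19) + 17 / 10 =-743 / 10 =-74.30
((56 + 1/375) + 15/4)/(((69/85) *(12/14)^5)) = 25608708251/160963200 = 159.10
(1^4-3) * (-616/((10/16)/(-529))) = -5213824/5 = -1042764.80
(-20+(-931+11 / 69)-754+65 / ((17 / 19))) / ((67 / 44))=-84240772 / 78591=-1071.89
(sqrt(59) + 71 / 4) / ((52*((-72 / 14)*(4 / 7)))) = -3479 / 29952- 49*sqrt(59) / 7488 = -0.17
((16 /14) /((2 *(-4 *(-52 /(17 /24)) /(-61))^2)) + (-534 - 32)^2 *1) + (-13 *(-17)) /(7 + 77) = 13970876851369 /43610112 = 320358.66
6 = 6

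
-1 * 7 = -7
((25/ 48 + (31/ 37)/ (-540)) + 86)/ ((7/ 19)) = 18768257/ 79920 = 234.84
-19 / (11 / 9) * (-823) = 140733 / 11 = 12793.91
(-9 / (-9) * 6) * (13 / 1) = 78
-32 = -32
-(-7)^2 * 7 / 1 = -343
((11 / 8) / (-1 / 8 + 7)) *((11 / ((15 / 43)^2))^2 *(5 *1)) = 413674921 / 50625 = 8171.36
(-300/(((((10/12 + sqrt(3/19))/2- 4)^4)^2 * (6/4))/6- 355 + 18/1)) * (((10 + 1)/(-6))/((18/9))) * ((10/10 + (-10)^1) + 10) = 5635248424809928103796793461964800 * sqrt(57)/2019370767103200158186366042683389313 + 97377999269872013783823017174630400/2019370767103200158186366042683389313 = 0.07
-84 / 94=-42 / 47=-0.89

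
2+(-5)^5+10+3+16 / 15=-46634 / 15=-3108.93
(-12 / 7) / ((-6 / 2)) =4 / 7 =0.57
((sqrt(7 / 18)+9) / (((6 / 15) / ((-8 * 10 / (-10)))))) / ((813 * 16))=5 * sqrt(14) / 19512+15 / 1084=0.01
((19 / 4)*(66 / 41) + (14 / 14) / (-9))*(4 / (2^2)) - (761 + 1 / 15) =-2780531 / 3690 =-753.53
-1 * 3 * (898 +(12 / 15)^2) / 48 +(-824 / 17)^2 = 132548863 / 57800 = 2293.23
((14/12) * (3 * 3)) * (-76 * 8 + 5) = -12663/2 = -6331.50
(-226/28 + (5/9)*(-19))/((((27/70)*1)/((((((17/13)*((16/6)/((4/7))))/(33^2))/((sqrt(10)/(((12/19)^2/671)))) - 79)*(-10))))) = -9270650/243 + 44686880*sqrt(10)/277770405627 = -38150.82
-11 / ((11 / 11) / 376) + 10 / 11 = -45486 / 11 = -4135.09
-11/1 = -11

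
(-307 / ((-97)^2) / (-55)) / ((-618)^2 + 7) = 307 / 197647382845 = 0.00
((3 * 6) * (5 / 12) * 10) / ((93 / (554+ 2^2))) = 450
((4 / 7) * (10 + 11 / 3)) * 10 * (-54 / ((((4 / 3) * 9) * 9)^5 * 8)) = -205 / 5714053632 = -0.00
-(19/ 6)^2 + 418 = 14687/ 36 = 407.97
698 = 698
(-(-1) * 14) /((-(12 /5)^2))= -175 /72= -2.43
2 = 2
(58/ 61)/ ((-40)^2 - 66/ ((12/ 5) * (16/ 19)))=1856/ 3059455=0.00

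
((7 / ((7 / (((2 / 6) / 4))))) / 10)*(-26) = -13 / 60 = -0.22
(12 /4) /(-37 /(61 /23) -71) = -183 /5182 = -0.04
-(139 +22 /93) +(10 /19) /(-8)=-984589 /7068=-139.30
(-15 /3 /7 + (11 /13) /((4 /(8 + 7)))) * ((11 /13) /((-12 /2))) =-9845 /28392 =-0.35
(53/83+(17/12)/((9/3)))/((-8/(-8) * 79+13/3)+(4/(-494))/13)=10657309/799533024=0.01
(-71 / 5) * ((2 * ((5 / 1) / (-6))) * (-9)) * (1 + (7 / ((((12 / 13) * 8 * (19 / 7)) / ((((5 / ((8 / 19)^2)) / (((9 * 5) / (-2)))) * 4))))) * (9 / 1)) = 804785 / 256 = 3143.69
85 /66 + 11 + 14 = 1735 /66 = 26.29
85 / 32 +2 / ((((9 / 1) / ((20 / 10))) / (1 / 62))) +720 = 6451939 / 8928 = 722.66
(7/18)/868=1/2232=0.00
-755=-755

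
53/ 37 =1.43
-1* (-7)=7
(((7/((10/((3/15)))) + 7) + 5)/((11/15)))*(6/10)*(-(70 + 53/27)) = -1179401/1650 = -714.79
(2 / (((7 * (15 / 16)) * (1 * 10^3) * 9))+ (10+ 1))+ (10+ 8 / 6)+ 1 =2756254 / 118125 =23.33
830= 830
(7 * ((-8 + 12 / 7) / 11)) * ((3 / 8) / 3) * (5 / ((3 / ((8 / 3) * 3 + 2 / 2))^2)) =-45 / 2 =-22.50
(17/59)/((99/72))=136/649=0.21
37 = 37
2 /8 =1 /4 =0.25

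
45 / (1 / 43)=1935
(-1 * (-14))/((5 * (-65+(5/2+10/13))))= -364/8025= -0.05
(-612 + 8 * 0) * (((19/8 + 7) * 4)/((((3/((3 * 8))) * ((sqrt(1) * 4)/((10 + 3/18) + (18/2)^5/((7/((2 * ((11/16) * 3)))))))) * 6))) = -266272775.89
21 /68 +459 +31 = 33341 /68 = 490.31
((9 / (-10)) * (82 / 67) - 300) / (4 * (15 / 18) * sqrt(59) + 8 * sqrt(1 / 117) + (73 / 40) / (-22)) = -692364816 / (-190749 + 471680 * sqrt(13) + 7664800 * sqrt(59)) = -11.47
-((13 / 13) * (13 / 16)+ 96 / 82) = -1301 / 656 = -1.98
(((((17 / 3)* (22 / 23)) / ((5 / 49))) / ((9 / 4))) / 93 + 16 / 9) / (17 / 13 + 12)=7626632 / 49956345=0.15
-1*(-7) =7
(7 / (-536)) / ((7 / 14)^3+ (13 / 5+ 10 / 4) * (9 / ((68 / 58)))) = -35 / 105257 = -0.00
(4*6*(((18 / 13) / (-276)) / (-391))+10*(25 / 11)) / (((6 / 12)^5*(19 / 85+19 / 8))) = 37411386880 / 133668249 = 279.88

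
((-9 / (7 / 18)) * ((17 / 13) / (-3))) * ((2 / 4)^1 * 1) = 459 / 91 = 5.04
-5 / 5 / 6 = -1 / 6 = -0.17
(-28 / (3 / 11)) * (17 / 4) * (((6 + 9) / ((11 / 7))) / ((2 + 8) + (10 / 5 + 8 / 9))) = -37485 / 116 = -323.15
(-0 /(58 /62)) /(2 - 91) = 0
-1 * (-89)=89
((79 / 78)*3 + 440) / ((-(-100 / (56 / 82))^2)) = -564431 / 27316250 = -0.02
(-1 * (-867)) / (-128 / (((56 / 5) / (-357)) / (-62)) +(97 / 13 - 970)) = -0.00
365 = 365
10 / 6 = 5 / 3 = 1.67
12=12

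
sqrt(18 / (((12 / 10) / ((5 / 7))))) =5 * sqrt(21) / 7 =3.27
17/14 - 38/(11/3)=-1409/154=-9.15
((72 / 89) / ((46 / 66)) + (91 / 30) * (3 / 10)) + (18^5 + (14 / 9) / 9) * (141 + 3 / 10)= 491886702968273 / 1842300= 266995984.89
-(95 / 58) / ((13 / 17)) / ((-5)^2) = -323 / 3770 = -0.09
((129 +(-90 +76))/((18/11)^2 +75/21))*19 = 1850695/5293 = 349.65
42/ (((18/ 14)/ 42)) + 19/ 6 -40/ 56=57727/ 42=1374.45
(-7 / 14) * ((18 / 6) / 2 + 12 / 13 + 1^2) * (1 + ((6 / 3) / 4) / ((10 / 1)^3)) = -178089 / 104000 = -1.71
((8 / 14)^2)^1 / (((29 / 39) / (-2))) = -1248 / 1421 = -0.88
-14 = -14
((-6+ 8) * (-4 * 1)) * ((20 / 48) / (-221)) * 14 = 0.21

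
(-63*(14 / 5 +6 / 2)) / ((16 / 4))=-1827 / 20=-91.35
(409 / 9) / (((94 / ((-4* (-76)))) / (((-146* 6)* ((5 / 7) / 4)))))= -22691320 / 987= -22990.19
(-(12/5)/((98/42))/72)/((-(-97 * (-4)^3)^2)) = 1/2697748480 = 0.00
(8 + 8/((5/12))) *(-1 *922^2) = -115611424/5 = -23122284.80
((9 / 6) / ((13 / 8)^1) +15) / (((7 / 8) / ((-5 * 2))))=-16560 / 91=-181.98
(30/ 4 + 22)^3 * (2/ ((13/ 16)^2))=13144256/ 169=77776.66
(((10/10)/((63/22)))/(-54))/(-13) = 11/22113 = 0.00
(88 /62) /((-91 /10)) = -440 /2821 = -0.16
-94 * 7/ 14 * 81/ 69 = -1269/ 23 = -55.17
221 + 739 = 960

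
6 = 6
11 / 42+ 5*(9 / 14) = 73 / 21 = 3.48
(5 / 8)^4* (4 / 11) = 625 / 11264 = 0.06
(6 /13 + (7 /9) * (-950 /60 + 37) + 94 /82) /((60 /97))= 10090231 /345384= 29.21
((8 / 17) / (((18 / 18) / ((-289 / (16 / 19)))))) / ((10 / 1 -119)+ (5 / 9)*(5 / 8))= 11628 / 7823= 1.49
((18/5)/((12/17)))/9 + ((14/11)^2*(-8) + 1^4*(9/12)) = -84521/7260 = -11.64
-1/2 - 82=-165/2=-82.50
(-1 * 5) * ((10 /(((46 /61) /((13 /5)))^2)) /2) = -628849 /2116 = -297.19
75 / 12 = 25 / 4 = 6.25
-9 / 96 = -3 / 32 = -0.09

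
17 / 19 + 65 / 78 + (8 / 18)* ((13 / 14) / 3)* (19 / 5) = 80827 / 35910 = 2.25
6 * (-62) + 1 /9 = -3347 /9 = -371.89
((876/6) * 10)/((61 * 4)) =365/61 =5.98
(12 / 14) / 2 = 3 / 7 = 0.43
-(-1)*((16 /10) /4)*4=8 /5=1.60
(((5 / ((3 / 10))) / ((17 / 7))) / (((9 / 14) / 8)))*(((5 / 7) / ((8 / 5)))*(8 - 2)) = 35000 / 153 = 228.76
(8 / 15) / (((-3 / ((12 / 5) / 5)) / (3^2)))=-96 / 125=-0.77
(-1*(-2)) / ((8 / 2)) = 1 / 2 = 0.50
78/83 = 0.94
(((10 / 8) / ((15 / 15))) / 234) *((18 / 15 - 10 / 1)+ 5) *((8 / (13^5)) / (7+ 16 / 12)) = -19 / 362010675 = -0.00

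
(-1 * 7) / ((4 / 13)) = -22.75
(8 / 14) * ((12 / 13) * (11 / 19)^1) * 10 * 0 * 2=0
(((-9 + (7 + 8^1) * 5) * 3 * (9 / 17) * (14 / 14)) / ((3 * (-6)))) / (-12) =33 / 68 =0.49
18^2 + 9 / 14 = 4545 / 14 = 324.64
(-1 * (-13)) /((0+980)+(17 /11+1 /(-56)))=8008 /604621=0.01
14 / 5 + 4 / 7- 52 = -1702 / 35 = -48.63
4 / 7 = 0.57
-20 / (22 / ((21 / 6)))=-35 / 11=-3.18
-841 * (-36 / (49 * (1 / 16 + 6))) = 484416 / 4753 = 101.92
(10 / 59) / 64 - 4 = -7547 / 1888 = -4.00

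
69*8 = 552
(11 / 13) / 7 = 11 / 91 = 0.12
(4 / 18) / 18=1 / 81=0.01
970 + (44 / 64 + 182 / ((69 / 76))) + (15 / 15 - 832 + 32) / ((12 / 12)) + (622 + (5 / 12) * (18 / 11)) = 12081253 / 12144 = 994.83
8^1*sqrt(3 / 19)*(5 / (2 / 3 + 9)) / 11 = 120*sqrt(57) / 6061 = 0.15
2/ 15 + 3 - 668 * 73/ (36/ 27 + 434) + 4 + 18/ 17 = -17288113/ 166515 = -103.82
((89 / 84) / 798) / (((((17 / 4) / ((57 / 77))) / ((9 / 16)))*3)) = 89 / 2052512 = 0.00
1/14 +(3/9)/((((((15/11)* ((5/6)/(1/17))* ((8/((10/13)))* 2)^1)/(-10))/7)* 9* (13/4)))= 75415/1085994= 0.07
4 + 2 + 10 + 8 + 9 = 33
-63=-63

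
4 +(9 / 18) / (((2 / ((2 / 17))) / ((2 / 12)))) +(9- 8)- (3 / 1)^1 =409 / 204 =2.00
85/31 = 2.74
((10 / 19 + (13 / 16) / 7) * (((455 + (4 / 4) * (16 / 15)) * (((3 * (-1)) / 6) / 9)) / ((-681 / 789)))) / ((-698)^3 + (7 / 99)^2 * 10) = -892792387443 / 16100306280667981120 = -0.00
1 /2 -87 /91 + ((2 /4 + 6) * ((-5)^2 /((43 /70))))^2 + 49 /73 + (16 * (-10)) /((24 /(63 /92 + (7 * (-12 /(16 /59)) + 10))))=71972.69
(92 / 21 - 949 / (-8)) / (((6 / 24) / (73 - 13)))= 206650 / 7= 29521.43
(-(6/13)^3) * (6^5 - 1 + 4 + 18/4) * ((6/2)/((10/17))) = -42871518/10985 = -3902.73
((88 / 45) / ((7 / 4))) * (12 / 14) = 704 / 735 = 0.96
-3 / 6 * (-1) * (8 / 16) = 0.25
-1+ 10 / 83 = -73 / 83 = -0.88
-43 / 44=-0.98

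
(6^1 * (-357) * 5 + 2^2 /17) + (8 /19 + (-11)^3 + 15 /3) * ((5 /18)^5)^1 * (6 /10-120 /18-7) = -2444629642727 /228873924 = -10681.12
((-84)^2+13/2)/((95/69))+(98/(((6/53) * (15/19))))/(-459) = 4024300841/784890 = 5127.22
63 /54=7 /6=1.17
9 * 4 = 36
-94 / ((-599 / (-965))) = -90710 / 599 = -151.44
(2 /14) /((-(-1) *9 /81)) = 9 /7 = 1.29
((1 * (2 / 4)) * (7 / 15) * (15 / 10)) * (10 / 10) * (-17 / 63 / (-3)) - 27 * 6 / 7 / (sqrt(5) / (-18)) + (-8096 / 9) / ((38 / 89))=-21615997 / 10260 + 2916 * sqrt(5) / 35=-1920.53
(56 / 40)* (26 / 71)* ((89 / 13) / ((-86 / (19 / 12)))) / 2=-11837 / 366360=-0.03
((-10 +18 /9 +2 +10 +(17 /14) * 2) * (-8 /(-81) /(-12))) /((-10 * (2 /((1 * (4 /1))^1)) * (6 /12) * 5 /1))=4 /945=0.00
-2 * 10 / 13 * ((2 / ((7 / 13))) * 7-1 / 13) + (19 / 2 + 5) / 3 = -35539 / 1014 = -35.05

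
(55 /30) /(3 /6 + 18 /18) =1.22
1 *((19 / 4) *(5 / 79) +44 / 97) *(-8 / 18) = -23119 / 68967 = -0.34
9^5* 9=531441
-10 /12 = -5 /6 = -0.83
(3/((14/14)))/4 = 3/4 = 0.75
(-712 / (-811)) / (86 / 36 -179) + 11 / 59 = 27603715 / 152111971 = 0.18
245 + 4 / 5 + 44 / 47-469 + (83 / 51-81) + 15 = -3435337 / 11985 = -286.64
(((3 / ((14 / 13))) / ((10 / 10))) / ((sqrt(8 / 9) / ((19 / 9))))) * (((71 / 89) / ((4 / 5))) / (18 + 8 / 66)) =222585 * sqrt(2) / 917056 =0.34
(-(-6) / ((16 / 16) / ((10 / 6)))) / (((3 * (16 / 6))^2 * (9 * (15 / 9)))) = 1 / 96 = 0.01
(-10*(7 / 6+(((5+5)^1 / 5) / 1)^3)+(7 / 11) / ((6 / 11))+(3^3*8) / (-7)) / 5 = -1699 / 70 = -24.27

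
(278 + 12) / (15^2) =1.29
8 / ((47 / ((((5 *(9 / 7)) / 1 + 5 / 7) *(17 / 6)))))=3400 / 987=3.44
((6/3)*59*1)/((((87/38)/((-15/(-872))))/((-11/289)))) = -61655/1827058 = -0.03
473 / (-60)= -473 / 60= -7.88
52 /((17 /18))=55.06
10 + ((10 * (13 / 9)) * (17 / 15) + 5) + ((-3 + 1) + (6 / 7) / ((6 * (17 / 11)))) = 94664 / 3213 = 29.46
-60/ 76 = -15/ 19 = -0.79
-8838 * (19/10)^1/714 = -23.52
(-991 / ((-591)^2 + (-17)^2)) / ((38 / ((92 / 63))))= -22793 / 209217645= -0.00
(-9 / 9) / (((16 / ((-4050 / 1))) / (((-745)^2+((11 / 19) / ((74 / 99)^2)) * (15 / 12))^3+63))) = 24957254043930653971655185606649707575 / 576661665851998208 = 43278850531979008651.65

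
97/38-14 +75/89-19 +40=35157/3382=10.40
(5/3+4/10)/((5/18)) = 186/25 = 7.44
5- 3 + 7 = 9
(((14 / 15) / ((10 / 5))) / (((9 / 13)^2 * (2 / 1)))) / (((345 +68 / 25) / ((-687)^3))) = -71033169935 / 156474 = -453961.49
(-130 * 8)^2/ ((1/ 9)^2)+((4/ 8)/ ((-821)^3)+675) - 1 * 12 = 96964877042329685/ 1106775322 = 87610263.00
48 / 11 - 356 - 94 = -4902 / 11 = -445.64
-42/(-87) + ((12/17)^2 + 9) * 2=163256/8381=19.48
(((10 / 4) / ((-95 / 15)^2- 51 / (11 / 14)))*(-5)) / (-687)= -165 / 224878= -0.00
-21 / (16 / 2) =-21 / 8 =-2.62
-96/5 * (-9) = 864/5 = 172.80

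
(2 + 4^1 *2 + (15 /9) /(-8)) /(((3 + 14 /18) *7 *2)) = 705 /3808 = 0.19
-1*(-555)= 555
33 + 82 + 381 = 496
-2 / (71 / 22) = -44 / 71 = -0.62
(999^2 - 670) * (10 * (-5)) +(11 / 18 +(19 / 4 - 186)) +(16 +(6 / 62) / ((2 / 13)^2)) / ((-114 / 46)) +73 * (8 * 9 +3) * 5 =-528396934423 / 10602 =-49839363.74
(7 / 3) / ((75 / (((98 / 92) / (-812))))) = -49 / 1200600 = -0.00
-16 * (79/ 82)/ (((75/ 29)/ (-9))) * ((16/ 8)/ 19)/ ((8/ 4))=54984/ 19475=2.82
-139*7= -973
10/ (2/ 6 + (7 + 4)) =15/ 17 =0.88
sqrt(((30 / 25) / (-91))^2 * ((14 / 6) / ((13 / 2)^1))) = 2 * sqrt(546) / 5915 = 0.01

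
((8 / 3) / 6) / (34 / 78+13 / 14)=728 / 2235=0.33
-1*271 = -271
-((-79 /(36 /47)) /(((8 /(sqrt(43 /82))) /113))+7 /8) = -7 /8+419569*sqrt(3526) /23616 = 1054.09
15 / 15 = 1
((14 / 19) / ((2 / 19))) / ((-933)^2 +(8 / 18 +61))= 63 / 7834954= 0.00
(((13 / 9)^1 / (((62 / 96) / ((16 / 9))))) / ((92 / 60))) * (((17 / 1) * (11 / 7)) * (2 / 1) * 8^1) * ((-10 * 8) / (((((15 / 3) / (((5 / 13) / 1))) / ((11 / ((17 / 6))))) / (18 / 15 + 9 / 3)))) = -79298560 / 713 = -111218.18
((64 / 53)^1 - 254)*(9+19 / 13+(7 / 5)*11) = -22522038 / 3445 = -6537.60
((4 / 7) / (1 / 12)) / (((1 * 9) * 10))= 8 / 105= 0.08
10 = 10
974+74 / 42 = 20491 / 21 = 975.76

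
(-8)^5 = -32768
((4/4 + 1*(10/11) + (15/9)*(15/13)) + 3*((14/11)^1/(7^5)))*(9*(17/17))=11842434/343343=34.49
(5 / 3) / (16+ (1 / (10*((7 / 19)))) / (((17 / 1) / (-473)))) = 5950 / 30159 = 0.20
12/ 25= 0.48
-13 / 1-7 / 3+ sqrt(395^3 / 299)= -46 / 3+ 395 * sqrt(118105) / 299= 438.67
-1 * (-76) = 76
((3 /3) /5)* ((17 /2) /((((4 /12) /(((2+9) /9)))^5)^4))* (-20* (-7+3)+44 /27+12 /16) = 101752763983554768831642049 /3765727153080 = 27020747878754.54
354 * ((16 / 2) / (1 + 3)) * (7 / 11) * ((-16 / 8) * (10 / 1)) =-99120 / 11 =-9010.91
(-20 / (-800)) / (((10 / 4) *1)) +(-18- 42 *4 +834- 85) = 56301 / 100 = 563.01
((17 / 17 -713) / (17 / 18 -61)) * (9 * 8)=922752 / 1081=853.61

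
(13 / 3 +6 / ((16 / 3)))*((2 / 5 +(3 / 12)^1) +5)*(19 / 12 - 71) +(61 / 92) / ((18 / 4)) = -283591157 / 132480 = -2140.63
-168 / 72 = -7 / 3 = -2.33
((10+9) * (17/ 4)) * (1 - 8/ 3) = -1615/ 12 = -134.58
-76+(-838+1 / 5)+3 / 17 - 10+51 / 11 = -859253 / 935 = -918.99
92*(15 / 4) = 345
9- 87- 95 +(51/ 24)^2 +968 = 799.52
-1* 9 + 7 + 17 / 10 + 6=57 / 10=5.70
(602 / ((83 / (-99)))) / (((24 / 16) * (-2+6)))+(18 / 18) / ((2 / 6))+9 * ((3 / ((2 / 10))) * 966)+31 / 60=648863333 / 4980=130293.84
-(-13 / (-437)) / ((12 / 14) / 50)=-2275 / 1311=-1.74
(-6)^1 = -6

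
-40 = -40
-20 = -20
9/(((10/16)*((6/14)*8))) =21/5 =4.20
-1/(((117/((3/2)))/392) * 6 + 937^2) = -98/86041079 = -0.00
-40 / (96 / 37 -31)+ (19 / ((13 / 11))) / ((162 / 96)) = 4034024 / 368901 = 10.94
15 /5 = 3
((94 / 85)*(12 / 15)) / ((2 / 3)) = 564 / 425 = 1.33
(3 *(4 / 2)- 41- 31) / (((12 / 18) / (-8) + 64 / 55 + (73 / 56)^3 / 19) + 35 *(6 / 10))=-36336706560 / 12220634653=-2.97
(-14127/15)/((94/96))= -226032/235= -961.84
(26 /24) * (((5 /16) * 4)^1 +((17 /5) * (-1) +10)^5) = 2035243561 /150000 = 13568.29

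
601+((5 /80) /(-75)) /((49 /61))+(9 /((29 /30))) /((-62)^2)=984859286191 /1638697200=601.00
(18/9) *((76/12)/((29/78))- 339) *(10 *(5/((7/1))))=-933700/203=-4599.51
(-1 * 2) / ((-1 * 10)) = 1 / 5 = 0.20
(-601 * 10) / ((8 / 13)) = -39065 / 4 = -9766.25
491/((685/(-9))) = -4419/685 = -6.45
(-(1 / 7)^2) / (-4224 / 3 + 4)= 1 / 68796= 0.00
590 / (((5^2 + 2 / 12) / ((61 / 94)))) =107970 / 7097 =15.21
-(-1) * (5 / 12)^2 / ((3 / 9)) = 25 / 48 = 0.52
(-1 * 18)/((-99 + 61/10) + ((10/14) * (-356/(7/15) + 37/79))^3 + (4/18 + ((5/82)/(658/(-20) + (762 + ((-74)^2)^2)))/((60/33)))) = 2310658791719093213295240/20730460970193176576941847900057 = 0.00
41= 41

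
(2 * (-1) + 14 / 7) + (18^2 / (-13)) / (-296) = 81 / 962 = 0.08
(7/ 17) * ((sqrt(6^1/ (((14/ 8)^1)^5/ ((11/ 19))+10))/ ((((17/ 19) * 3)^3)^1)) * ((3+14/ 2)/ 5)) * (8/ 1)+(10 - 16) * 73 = -438+24582656 * sqrt(351978)/ 108236450799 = -437.87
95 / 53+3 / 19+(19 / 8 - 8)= -29603 / 8056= -3.67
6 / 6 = 1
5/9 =0.56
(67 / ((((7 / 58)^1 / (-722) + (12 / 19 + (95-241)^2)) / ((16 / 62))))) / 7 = 22445536 / 193706190769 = 0.00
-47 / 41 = -1.15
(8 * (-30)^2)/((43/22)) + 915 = 197745/43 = 4598.72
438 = 438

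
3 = 3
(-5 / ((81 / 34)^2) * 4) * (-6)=46240 / 2187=21.14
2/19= 0.11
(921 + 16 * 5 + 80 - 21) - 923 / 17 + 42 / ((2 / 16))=22809 / 17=1341.71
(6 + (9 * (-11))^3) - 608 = -970901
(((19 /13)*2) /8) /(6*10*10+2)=0.00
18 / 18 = 1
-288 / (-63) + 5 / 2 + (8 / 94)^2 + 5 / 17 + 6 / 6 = 4401927 / 525742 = 8.37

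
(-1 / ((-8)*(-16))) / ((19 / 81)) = -0.03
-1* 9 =-9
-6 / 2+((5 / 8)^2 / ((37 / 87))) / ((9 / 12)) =-1051 / 592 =-1.78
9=9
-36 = -36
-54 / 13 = -4.15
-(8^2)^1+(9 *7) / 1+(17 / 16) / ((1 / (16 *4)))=67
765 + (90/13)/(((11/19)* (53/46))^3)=2030740815375/2576018731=788.33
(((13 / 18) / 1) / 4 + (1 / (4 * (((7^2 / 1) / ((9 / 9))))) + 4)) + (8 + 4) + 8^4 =14507791 / 3528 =4112.19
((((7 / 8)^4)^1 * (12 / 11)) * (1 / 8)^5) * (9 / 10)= 64827 / 3690987520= 0.00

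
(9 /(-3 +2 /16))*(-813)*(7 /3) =136584 /23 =5938.43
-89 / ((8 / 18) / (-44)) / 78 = 2937 / 26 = 112.96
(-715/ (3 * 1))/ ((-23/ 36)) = 8580/ 23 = 373.04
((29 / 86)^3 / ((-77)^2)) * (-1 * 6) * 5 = -365835 / 1885588012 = -0.00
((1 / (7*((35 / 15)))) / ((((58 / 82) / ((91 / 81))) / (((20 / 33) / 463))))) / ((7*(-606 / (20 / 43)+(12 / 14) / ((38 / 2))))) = -0.00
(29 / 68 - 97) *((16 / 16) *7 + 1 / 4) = -700.16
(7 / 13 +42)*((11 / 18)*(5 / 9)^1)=30415 / 2106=14.44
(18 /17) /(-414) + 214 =83673 /391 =214.00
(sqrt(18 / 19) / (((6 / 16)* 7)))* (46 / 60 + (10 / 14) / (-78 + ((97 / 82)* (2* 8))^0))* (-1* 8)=-391904* sqrt(38) / 1075305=-2.25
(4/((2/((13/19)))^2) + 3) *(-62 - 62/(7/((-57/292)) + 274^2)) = -41503078535/193012621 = -215.03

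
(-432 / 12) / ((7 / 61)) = -2196 / 7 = -313.71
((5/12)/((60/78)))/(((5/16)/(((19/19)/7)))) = 26/105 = 0.25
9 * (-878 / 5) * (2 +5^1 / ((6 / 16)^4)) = -18123676 / 45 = -402748.36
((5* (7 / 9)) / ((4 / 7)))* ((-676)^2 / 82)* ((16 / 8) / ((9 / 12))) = 111959120 / 1107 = 101137.42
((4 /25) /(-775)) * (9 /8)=-9 /38750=-0.00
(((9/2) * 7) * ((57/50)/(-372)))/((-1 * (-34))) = -1197/421600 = -0.00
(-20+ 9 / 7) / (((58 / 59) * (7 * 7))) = -7729 / 19894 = -0.39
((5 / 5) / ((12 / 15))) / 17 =5 / 68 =0.07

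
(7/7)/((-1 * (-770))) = 1/770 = 0.00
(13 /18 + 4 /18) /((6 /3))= 17 /36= 0.47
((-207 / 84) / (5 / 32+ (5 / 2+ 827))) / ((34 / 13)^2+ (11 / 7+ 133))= -46644 / 2220691105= -0.00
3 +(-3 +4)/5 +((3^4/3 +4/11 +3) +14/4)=4077/110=37.06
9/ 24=3/ 8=0.38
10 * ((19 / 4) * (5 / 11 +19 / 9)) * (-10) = -120650 / 99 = -1218.69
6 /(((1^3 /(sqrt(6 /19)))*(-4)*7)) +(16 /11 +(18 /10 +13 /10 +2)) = 721 /110 - 3*sqrt(114) /266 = 6.43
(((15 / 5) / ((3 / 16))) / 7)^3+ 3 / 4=17413 / 1372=12.69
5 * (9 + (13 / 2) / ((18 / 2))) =48.61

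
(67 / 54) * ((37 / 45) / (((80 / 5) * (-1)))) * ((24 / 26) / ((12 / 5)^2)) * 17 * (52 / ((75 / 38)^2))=-2.32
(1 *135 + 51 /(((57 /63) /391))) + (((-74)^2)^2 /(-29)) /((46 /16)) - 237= -4279938611 /12673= -337721.03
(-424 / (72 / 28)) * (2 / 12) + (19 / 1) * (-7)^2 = 24395 / 27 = 903.52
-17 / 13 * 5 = -6.54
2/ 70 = 1/ 35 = 0.03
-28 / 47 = -0.60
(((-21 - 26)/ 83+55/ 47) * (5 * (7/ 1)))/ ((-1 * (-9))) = 82460/ 35109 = 2.35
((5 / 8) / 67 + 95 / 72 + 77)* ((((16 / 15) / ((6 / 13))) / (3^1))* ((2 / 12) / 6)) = 2456077 / 1465290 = 1.68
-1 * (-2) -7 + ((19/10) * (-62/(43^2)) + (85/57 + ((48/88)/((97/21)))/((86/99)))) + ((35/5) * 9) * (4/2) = 6264905234/51115605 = 122.56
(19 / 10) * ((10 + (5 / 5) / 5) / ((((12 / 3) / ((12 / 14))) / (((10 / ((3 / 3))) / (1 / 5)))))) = 2907 / 14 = 207.64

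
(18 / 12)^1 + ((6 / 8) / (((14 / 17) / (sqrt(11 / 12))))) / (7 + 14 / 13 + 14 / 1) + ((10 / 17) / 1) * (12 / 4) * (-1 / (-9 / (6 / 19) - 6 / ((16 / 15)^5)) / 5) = 221 * sqrt(33) / 32144 + 294842813 / 195163774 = 1.55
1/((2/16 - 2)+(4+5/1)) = 0.14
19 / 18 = 1.06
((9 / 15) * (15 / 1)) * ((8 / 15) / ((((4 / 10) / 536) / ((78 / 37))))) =501696 / 37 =13559.35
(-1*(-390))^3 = 59319000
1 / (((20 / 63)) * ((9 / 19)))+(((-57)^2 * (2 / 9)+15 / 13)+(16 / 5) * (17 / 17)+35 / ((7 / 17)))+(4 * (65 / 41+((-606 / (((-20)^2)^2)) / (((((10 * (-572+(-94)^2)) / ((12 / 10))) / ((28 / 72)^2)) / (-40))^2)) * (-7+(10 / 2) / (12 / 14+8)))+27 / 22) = 207511654931581928387279 / 251354828614032000000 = 825.57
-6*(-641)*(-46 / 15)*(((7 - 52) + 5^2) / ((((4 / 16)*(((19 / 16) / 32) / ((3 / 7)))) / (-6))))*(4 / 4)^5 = -8695775232 / 133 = -65381768.66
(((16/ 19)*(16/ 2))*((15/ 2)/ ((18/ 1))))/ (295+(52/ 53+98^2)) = 8480/ 29907843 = 0.00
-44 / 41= -1.07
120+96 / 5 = 696 / 5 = 139.20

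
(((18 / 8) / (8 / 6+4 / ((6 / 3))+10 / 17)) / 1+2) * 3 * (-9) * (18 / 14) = -500337 / 5600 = -89.35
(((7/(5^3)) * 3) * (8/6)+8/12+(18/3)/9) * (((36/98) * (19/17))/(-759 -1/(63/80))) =-599184/712467875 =-0.00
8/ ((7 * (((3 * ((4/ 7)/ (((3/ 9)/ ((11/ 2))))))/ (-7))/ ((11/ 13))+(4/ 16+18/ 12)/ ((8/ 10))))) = -896/ 2029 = -0.44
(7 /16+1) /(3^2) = 23 /144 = 0.16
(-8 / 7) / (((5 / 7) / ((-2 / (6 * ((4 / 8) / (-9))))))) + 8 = -8 / 5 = -1.60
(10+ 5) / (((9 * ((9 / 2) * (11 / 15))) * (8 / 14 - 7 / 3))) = -350 / 1221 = -0.29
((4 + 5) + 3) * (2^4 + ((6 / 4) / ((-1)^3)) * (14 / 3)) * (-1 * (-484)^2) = -25299648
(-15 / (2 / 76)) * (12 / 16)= -855 / 2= -427.50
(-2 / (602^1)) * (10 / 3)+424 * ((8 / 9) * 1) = 1020962 / 2709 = 376.88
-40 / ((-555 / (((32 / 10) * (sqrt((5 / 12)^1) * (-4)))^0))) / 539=8 / 59829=0.00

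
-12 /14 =-6 /7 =-0.86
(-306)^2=93636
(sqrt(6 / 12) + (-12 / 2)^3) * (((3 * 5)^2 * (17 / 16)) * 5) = -516375 / 2 + 19125 * sqrt(2) / 32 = -257342.29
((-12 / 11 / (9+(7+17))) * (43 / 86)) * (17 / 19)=-0.01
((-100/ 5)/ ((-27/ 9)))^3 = 8000/ 27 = 296.30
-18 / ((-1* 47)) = 18 / 47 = 0.38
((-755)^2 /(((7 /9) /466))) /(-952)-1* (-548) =-1193516489 /3332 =-358198.23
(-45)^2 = 2025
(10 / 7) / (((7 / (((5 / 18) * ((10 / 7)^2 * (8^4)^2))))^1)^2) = 175921860444160000000 / 66706983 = 2637233053159.67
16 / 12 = 4 / 3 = 1.33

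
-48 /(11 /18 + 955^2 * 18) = -864 /295496111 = -0.00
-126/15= -42/5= -8.40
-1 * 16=-16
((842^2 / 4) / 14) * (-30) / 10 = -37980.21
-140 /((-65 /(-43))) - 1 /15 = -18073 /195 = -92.68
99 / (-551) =-99 / 551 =-0.18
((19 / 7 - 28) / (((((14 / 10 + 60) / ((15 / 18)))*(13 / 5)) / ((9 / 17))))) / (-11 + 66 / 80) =1327500 / 193296103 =0.01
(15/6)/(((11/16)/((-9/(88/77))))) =-315/11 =-28.64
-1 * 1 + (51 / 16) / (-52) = -1.06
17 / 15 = 1.13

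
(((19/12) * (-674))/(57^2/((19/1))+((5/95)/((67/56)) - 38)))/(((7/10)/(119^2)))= -2355644491/14517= -162268.00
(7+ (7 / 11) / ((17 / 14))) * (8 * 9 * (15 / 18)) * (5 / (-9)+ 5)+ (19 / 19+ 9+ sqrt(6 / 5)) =sqrt(30) / 5+ 377070 / 187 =2017.51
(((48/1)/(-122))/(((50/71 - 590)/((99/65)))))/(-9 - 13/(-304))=-3205224/28233357425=-0.00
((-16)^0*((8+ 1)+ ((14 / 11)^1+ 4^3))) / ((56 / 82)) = 33497 / 308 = 108.76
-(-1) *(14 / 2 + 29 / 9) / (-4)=-23 / 9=-2.56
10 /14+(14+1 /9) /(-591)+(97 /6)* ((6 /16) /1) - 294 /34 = -19182767 /10127376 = -1.89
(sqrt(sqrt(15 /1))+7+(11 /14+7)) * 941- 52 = 941 * 15^(1 /4)+194059 /14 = 15713.24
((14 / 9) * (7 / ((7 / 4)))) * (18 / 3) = 112 / 3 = 37.33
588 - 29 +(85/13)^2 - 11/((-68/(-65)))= 6794493/11492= 591.24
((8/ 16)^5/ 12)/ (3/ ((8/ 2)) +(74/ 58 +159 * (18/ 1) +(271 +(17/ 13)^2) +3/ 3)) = 4901/ 5905168800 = 0.00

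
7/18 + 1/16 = 0.45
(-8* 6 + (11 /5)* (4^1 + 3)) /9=-163 /45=-3.62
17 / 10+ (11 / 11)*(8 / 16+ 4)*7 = 166 / 5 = 33.20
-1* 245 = -245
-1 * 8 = -8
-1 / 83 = -0.01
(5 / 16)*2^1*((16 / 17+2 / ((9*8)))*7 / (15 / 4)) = 4151 / 3672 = 1.13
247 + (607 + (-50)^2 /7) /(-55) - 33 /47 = 4139557 /18095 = 228.77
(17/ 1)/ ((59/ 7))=119/ 59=2.02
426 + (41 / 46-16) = 18901 / 46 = 410.89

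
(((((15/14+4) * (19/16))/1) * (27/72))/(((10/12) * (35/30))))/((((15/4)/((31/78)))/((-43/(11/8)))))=-5394651/700700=-7.70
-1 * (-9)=9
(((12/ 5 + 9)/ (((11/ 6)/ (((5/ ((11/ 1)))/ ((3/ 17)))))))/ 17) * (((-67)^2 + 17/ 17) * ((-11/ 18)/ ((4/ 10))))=-6462.88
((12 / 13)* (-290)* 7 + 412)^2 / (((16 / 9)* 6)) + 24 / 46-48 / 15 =7787236241 / 38870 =200340.53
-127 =-127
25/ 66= 0.38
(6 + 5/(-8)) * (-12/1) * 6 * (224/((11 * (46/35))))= -1517040/253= -5996.21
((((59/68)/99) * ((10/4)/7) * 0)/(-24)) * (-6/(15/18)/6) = 0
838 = 838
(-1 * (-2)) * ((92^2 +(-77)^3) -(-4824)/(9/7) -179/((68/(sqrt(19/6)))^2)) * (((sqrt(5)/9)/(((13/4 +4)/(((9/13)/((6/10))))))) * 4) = -61635671245 * sqrt(5)/980577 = -140551.48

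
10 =10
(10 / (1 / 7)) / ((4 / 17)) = 595 / 2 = 297.50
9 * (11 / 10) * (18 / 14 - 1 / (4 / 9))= -9.55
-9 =-9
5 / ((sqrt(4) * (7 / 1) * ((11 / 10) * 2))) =25 / 154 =0.16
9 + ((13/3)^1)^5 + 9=375667/243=1545.95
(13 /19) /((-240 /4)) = -13 /1140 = -0.01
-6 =-6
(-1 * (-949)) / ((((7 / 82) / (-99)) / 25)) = -192599550 / 7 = -27514221.43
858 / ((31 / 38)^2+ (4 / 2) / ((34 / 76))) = 7020728 / 42027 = 167.05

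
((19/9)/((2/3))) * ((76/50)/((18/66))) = 3971/225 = 17.65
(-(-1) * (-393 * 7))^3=-20819570751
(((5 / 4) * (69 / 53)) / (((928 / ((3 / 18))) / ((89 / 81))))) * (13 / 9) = 133055 / 286841088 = 0.00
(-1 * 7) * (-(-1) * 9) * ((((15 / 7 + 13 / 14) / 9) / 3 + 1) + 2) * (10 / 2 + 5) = -5885 / 3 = -1961.67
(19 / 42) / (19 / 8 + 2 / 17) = 0.18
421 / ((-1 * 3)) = -421 / 3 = -140.33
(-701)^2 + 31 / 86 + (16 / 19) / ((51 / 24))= 13650157999 / 27778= 491401.76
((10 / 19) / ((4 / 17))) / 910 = 17 / 6916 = 0.00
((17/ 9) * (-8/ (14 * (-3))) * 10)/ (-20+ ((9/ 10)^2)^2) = -6800000/ 36559971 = -0.19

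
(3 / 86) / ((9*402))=0.00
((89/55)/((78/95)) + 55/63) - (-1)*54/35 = 395201/90090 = 4.39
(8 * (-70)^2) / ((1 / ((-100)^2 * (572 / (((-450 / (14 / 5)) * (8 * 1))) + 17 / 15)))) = 2428832000 / 9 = 269870222.22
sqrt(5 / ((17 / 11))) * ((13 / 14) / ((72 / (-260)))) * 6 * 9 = -2535 * sqrt(935) / 238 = -325.69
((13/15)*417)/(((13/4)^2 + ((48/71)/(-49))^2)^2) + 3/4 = 333828667444936283743/83682909922026048980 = 3.99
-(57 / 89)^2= -0.41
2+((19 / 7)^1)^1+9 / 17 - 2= 386 / 119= 3.24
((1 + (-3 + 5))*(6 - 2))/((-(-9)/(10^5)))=400000/3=133333.33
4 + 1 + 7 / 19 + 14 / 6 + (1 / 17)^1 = 7520 / 969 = 7.76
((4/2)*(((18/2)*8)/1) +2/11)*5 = 7930/11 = 720.91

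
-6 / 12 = -1 / 2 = -0.50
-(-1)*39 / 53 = 39 / 53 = 0.74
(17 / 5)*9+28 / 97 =14981 / 485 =30.89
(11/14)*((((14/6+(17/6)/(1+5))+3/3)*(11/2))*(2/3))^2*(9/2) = 24981539/36288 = 688.42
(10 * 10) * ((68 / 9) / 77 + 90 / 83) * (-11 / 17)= -6801400 / 88893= -76.51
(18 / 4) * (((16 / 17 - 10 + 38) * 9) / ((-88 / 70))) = -348705 / 374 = -932.37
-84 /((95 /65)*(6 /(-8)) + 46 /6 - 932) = 13104 /144367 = 0.09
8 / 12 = 0.67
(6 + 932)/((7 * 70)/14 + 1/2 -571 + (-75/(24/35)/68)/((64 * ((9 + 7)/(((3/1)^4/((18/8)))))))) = -1.75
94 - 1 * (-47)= 141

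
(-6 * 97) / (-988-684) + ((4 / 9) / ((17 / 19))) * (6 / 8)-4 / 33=8519 / 14212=0.60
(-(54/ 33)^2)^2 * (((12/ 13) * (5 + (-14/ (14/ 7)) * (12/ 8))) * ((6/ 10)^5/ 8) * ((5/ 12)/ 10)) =-1594323/ 108143750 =-0.01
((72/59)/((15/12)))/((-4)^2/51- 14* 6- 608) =-3672/2601605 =-0.00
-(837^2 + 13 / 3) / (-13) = 2101720 / 39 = 53890.26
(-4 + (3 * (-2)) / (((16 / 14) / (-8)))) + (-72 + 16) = -18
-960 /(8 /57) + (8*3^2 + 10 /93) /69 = -6838.95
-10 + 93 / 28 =-187 / 28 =-6.68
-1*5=-5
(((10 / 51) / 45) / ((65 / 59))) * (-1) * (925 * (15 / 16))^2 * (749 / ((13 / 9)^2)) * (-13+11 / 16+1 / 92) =23107957377159375 / 1759287296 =13134840.13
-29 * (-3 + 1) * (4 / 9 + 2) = 1276 / 9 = 141.78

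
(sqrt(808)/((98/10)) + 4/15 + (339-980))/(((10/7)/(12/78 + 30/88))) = -19039391/85800 + 283 * sqrt(202)/4004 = -220.90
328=328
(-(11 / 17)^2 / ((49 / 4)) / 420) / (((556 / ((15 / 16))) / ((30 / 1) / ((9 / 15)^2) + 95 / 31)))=-972235 / 82010542656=-0.00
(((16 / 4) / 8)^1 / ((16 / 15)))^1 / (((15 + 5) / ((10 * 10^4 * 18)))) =42187.50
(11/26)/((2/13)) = 11/4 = 2.75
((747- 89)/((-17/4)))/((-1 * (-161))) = -376/391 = -0.96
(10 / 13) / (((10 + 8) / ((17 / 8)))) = 85 / 936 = 0.09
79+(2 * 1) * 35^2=2529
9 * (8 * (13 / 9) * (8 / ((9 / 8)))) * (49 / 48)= 754.96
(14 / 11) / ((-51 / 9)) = -42 / 187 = -0.22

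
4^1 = 4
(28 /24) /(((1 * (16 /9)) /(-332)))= -1743 /8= -217.88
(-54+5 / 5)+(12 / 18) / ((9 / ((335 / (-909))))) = -1301449 / 24543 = -53.03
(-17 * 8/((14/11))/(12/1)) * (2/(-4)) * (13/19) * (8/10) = 4862/1995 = 2.44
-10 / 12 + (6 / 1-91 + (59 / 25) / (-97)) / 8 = -166763 / 14550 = -11.46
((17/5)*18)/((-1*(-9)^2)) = -34/45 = -0.76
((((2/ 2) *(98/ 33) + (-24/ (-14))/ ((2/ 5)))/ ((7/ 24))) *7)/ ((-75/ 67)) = -898336/ 5775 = -155.56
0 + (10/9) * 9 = 10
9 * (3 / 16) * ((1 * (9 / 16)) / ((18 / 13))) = 0.69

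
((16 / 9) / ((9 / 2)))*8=256 / 81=3.16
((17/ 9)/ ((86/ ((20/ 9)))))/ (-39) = -170/ 135837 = -0.00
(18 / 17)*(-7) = -126 / 17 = -7.41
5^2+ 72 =97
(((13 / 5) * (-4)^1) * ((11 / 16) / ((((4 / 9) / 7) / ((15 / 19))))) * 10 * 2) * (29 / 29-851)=57432375 / 38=1511378.29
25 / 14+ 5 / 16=235 / 112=2.10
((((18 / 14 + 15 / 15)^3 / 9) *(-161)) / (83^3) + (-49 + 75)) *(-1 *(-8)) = 52448124272 / 252158067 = 208.00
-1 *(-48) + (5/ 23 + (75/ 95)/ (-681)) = 4783002/ 99199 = 48.22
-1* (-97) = 97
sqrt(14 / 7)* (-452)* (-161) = 72772* sqrt(2) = 102915.15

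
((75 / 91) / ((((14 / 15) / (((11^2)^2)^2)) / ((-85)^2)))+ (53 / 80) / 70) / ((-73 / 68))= -11847883301471331991 / 9300200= -1273938549866.81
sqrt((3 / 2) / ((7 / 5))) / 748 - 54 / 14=-27 / 7 +sqrt(210) / 10472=-3.86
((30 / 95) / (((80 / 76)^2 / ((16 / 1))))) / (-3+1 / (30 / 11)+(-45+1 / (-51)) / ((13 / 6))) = -151164 / 776095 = -0.19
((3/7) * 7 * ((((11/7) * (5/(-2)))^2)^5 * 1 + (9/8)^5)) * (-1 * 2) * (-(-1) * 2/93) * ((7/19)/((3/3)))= -8105461867693478201/194709704892416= -41628.44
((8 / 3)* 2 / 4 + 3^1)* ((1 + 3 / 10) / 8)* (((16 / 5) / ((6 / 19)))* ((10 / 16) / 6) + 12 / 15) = 28223 / 21600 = 1.31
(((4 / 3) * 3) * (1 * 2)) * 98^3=7529536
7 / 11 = 0.64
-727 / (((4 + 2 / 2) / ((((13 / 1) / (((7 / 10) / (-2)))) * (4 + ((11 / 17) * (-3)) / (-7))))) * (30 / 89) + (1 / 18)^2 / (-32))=67912.33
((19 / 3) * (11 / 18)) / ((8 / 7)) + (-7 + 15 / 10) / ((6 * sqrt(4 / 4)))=2.47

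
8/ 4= 2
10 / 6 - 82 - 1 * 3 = -250 / 3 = -83.33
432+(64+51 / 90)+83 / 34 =127247 / 255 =499.01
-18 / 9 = -2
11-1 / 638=7017 / 638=11.00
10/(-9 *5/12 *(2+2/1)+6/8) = -40/57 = -0.70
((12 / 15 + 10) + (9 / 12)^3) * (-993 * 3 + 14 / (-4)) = -4284063 / 128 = -33469.24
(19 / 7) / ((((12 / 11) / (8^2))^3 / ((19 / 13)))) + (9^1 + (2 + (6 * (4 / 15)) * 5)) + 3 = 801035.89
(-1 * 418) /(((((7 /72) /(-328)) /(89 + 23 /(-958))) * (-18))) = -3339030816 /479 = -6970836.78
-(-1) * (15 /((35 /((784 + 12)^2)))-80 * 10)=1895248 /7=270749.71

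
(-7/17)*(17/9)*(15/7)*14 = -70/3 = -23.33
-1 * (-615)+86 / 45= 27761 / 45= 616.91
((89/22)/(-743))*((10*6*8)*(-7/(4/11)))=37380/743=50.31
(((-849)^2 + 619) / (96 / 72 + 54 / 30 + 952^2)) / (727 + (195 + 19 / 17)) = 61320700 / 71113389217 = 0.00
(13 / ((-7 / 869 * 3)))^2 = 127622209 / 441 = 289392.76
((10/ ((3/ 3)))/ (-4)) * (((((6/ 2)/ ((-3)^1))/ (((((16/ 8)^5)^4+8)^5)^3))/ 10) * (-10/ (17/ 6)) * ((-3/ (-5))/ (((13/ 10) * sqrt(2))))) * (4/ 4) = -5 * sqrt(2)/ 50026274788941842134364952268391144736611037406484686967941494529825344732685425144030560256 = -0.00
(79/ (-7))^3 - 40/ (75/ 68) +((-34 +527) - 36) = -5230912/ 5145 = -1016.70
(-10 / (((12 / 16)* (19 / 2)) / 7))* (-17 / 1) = 9520 / 57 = 167.02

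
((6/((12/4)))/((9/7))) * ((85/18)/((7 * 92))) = 0.01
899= 899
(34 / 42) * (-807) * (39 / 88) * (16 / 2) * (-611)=108970017 / 77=1415195.03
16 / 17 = 0.94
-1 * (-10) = 10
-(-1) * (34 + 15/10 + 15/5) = 77/2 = 38.50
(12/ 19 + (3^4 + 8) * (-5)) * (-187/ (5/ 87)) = 137359167/ 95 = 1445885.97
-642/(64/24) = -963/4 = -240.75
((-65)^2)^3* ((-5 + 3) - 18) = -1508377812500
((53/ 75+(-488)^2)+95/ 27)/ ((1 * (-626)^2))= 40187513/ 66129075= 0.61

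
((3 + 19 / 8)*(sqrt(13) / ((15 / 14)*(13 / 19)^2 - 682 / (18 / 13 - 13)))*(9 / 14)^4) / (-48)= -5126268951*sqrt(13) / 15872718138368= -0.00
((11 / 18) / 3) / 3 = 11 / 162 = 0.07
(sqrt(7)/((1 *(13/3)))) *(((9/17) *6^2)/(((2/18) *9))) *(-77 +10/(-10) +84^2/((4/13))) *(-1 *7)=-11961432 *sqrt(7)/17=-1861586.73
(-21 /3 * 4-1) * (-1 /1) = 29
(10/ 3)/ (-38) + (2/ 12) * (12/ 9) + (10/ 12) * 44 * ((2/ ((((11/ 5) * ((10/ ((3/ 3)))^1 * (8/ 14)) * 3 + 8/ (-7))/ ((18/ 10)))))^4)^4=1822247737828118376121143531945401283333371507/ 13548015789939201728496015507456000000000000000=0.13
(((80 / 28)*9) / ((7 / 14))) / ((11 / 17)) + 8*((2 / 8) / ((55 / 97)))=31958 / 385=83.01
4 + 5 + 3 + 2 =14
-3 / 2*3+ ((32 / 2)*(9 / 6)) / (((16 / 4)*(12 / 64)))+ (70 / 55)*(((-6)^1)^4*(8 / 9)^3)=234821 / 198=1185.96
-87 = -87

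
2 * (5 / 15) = 2 / 3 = 0.67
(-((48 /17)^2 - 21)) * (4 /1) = 15060 /289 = 52.11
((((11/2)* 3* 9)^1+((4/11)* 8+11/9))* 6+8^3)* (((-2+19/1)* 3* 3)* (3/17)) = 424053/11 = 38550.27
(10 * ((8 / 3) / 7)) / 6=40 / 63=0.63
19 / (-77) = -19 / 77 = -0.25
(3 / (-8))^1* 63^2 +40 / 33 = -392611 / 264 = -1487.16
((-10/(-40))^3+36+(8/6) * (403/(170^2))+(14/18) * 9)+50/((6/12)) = 198417067/1387200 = 143.03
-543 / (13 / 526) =-285618 / 13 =-21970.62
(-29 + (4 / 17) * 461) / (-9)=-8.83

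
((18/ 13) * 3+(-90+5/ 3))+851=29906/ 39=766.82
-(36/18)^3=-8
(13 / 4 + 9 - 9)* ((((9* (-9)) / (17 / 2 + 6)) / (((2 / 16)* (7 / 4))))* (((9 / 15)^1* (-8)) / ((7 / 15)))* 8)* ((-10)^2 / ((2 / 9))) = 4367001600 / 1421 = 3073189.02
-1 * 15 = -15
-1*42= -42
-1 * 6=-6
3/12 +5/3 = 23/12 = 1.92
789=789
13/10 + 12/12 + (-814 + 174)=-6377/10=-637.70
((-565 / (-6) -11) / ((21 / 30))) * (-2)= -4990 / 21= -237.62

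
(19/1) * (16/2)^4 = 77824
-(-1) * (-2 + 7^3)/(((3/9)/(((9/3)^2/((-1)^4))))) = 9207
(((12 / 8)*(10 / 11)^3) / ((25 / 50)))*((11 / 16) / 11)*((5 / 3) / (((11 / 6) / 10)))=18750 / 14641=1.28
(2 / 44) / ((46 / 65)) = 65 / 1012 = 0.06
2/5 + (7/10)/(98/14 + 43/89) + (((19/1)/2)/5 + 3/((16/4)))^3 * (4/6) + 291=404794747/1332000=303.90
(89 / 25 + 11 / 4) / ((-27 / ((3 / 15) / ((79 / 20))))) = -631 / 53325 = -0.01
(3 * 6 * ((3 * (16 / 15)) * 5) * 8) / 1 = 2304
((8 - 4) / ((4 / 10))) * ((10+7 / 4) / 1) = 117.50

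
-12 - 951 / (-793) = -8565 / 793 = -10.80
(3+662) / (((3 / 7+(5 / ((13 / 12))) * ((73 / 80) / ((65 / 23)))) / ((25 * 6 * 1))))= 51985.40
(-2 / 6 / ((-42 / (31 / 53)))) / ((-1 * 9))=-31 / 60102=-0.00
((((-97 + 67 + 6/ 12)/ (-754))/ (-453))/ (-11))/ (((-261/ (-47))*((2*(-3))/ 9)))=-2773/ 1307499336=-0.00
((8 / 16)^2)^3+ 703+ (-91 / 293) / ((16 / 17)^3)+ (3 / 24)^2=843280405 / 1200128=702.66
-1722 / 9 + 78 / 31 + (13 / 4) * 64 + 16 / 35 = 63928 / 3255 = 19.64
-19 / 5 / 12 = -19 / 60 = -0.32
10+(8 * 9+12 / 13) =1078 / 13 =82.92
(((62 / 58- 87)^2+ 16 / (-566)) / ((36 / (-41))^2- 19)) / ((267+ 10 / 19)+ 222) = -56130920363576 / 67833364265629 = -0.83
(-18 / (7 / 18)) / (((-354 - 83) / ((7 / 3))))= 108 / 437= 0.25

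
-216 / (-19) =11.37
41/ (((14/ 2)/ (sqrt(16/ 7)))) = 164* sqrt(7)/ 49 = 8.86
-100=-100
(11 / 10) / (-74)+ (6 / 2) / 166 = 197 / 61420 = 0.00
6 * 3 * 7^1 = 126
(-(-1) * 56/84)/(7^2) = 2/147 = 0.01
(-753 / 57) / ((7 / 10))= -18.87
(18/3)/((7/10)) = 60/7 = 8.57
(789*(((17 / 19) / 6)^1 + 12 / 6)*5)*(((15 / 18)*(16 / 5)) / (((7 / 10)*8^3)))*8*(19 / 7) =32875 / 24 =1369.79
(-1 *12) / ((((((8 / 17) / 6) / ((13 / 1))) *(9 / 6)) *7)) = -1326 / 7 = -189.43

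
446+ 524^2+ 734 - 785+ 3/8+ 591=2204499/8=275562.38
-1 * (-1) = 1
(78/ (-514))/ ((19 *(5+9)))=-39/ 68362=-0.00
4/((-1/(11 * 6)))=-264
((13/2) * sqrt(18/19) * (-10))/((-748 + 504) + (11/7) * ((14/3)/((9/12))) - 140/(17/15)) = 29835 * sqrt(38)/1039984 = 0.18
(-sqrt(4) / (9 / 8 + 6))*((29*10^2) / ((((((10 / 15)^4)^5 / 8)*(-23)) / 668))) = 140720807117025 / 223744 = 628936673.69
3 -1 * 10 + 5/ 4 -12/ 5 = -163/ 20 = -8.15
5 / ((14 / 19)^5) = 12380495 / 537824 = 23.02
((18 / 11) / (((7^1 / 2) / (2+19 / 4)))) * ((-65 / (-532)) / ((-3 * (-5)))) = 1053 / 40964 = 0.03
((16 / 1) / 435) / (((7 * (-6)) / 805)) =-184 / 261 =-0.70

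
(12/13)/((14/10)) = 60/91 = 0.66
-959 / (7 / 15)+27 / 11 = -22578 / 11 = -2052.55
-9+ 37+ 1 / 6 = 169 / 6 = 28.17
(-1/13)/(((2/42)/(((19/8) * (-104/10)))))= 399/10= 39.90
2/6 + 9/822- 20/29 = -8233/23838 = -0.35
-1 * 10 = -10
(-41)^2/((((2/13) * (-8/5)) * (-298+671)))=-109265/5968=-18.31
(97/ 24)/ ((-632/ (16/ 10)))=-97/ 9480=-0.01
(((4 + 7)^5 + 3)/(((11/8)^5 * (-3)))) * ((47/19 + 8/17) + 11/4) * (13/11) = -73506.49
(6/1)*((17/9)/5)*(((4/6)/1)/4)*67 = 25.31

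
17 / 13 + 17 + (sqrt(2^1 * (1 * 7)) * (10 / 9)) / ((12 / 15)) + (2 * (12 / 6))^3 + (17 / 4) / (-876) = 25 * sqrt(14) / 18 + 3749059 / 45552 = 87.50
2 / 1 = 2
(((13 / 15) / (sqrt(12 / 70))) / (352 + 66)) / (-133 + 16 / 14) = -7*sqrt(210) / 2671020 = -0.00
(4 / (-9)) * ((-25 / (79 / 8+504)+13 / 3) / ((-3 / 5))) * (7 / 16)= 1849505 / 1331964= 1.39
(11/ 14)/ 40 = 0.02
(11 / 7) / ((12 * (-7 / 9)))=-33 / 196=-0.17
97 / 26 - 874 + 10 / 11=-248637 / 286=-869.36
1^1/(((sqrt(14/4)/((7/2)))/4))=2 * sqrt(14)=7.48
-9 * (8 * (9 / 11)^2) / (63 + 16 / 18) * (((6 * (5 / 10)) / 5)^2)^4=-344373768 / 27177734375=-0.01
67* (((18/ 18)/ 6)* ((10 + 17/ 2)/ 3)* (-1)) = -2479/ 36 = -68.86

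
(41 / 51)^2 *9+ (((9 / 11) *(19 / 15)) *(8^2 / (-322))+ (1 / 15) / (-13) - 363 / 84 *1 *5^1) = -6388158787 / 399218820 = -16.00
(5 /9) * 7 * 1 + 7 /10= 413 /90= 4.59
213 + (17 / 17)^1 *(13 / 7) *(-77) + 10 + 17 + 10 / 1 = 107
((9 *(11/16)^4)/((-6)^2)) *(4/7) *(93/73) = 1361613/33488896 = 0.04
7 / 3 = 2.33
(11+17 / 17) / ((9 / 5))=6.67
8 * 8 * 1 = 64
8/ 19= 0.42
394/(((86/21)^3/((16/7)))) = 1042524/79507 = 13.11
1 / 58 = 0.02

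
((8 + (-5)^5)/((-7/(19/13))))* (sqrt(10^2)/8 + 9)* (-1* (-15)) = 100060.84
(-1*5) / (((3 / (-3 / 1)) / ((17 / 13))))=6.54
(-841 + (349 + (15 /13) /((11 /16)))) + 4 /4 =-489.32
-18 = -18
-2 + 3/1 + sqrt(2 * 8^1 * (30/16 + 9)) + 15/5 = 4 + sqrt(174) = 17.19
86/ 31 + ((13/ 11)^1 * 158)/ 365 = 3.29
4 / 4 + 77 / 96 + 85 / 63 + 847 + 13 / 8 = 1717181 / 2016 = 851.78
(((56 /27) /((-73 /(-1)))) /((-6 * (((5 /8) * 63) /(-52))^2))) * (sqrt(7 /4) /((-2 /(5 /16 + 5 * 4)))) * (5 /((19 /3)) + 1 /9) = 3093376 * sqrt(7) /81900963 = 0.10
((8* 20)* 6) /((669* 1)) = 1.43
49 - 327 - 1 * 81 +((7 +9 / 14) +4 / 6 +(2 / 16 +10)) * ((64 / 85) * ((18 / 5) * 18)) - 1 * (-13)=1646458 / 2975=553.43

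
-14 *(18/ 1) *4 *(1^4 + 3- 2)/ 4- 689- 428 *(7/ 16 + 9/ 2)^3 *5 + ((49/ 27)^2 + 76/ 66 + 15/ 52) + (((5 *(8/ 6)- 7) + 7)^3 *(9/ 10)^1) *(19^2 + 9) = -17092127874559/ 106748928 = -160115.22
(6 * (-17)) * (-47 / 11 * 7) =33558 / 11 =3050.73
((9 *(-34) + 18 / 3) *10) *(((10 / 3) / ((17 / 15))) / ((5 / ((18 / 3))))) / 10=-18000 / 17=-1058.82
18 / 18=1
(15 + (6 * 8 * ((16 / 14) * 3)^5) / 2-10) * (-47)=-8985789517 / 16807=-534645.65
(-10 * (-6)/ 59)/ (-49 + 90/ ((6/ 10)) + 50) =60/ 8909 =0.01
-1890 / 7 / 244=-135 / 122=-1.11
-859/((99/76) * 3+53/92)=-750766/3919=-191.57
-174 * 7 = -1218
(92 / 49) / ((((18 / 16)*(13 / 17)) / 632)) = 7907584 / 5733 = 1379.31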